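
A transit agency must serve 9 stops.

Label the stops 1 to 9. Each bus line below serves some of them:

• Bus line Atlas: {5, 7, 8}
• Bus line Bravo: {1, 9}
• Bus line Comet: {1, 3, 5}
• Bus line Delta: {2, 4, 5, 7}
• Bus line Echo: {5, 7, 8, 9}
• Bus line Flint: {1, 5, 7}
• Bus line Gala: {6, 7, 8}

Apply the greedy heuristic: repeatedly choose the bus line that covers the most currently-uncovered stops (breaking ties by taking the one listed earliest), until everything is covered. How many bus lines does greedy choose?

Greedy: pick Delta (covers 4 new) → pick Bravo (covers 2 new) → pick Gala (covers 2 new) → pick Comet (covers 1 new). Total picks: 4.

4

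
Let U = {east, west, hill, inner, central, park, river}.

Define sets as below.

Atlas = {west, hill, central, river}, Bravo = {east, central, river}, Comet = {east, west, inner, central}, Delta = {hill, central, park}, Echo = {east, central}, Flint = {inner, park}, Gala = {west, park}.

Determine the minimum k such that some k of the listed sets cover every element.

Take {Atlas, Comet, Delta}. Their union is {east, west, hill, inner, central, park, river}, which is all 7 elements.
No 2 of the 7 sets cover everything (all 21 combinations miss at least one element), so 3 is optimal.

3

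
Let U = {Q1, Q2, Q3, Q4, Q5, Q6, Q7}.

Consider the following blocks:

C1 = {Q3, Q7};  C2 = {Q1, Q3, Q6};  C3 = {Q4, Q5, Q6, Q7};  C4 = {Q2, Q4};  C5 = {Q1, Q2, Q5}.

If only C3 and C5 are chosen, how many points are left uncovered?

1

Union of C3, C5 = {Q1, Q2, Q4, Q5, Q6, Q7}.
Not covered: Q3 — 1 point.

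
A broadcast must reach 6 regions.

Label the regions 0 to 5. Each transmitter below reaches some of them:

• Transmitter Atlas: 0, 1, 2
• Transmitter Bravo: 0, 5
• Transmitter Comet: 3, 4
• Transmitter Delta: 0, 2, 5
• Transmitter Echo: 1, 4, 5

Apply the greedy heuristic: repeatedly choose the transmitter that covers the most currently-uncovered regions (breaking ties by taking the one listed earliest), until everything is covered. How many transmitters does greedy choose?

3

Greedy: pick Atlas (covers 3 new) → pick Comet (covers 2 new) → pick Bravo (covers 1 new). Total picks: 3.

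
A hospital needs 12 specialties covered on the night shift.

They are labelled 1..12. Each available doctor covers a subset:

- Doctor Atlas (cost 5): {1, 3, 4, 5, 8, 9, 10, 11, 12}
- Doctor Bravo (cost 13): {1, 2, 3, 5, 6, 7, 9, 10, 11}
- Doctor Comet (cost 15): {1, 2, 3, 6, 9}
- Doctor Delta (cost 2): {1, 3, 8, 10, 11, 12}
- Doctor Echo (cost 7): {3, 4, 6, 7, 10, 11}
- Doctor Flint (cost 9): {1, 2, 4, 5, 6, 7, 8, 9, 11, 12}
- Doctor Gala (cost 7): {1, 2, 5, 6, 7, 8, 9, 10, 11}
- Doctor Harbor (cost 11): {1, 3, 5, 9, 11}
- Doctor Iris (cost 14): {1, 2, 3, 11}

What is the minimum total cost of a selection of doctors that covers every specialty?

Delta, Flint together cover every specialty (Delta ∪ Flint = {1, 2, 3, 4, 5, 6, 7, 8, 9, 10, 11, 12}); total cost 2 + 9 = 11.
The greedy pick Delta, Gala, Atlas costs 14; no covering selection beats 11.

11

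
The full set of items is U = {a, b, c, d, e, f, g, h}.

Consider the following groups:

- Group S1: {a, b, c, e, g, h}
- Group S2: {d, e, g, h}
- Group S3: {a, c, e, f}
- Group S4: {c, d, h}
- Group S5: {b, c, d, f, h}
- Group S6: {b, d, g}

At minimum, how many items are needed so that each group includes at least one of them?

2

The 2 items {c, g} hit every group.
The groups S3, S6 are pairwise disjoint, so any hitting set needs a separate item for each — at least 2. Hence 2 is optimal.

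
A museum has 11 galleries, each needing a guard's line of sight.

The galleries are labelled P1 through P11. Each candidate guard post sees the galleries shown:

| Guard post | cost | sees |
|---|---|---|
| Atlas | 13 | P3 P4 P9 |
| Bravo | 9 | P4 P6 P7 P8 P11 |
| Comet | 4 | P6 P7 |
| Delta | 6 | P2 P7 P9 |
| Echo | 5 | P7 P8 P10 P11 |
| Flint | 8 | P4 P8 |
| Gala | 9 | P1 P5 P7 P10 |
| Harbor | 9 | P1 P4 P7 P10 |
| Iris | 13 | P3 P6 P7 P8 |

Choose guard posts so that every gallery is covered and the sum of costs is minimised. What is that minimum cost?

Atlas, Bravo, Delta, Gala together cover every gallery (Atlas ∪ Bravo ∪ Delta ∪ Gala = {P1, P2, P3, P4, P5, P6, P7, P8, P9, P10, P11}); total cost 13 + 9 + 6 + 9 = 37.
No covering selection has total cost below 37.

37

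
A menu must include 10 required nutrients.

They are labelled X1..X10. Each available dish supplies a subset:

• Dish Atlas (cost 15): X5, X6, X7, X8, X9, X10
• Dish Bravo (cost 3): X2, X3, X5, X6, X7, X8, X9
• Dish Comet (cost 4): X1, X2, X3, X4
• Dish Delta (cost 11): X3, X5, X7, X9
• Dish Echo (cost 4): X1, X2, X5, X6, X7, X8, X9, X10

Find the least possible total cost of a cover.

8

Comet, Echo together cover every nutrient (Comet ∪ Echo = {X1, X2, X3, X4, X5, X6, X7, X8, X9, X10}); total cost 4 + 4 = 8.
The greedy pick Bravo, Comet, Echo costs 11; no covering selection beats 8.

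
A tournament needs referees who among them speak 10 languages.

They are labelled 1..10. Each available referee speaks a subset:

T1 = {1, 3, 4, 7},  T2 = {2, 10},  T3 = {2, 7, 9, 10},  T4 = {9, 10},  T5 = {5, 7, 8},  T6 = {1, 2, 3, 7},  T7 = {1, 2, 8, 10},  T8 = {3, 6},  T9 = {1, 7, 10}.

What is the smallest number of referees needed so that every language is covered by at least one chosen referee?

4

T1 and T3 and T5 and T8 together: T1 ∪ T3 ∪ T5 ∪ T8 = {1, 2, 3, 4, 5, 6, 7, 8, 9, 10} — every language is covered.
Only T5 contains 5, so T5 is forced; the remaining 7 languages need at least 3 more referees (each remaining referee adds at most 3) — so at least 4 referees are needed, and 4 is optimal.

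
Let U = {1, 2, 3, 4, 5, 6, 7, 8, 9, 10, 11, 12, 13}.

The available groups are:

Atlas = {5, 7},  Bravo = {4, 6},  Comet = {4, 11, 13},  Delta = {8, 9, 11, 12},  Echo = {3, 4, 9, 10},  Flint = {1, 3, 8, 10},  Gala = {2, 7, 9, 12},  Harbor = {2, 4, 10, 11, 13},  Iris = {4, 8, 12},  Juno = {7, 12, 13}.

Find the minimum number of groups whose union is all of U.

Atlas and Bravo and Comet and Flint and Gala together: Atlas ∪ Bravo ∪ Comet ∪ Flint ∪ Gala = {1, 2, 3, 4, 5, 6, 7, 8, 9, 10, 11, 12, 13} — every item is covered.
No 4 of the 10 groups cover everything (all 210 combinations miss at least one item), so 5 is optimal.

5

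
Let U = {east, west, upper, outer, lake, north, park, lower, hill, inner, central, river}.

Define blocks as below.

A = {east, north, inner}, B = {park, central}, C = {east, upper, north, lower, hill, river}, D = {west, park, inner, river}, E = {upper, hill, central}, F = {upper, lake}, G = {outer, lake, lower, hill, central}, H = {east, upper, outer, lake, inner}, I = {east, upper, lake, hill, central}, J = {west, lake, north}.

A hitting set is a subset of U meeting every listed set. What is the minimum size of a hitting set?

T = {upper, north, central, river} meets every block (each contains at least one member of T), and |T| = 4.
No choice of 3 elements meets every block, so 4 is the minimum.

4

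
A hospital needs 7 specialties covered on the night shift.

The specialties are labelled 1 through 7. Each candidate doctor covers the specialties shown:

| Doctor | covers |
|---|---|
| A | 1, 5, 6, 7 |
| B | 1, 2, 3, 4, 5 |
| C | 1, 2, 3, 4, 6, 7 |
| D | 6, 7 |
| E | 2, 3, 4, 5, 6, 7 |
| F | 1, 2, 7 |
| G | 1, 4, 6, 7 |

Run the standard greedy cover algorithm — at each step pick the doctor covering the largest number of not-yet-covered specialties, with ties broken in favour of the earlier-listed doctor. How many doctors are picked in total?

Greedy: pick C (covers 6 new) → pick A (covers 1 new). Total picks: 2.

2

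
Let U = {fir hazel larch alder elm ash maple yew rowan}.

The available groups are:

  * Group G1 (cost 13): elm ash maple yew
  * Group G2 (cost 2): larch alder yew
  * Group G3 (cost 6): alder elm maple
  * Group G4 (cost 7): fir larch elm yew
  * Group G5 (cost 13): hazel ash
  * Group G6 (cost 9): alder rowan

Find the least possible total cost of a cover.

35

G3, G4, G5, G6 together cover every element (G3 ∪ G4 ∪ G5 ∪ G6 = {fir, hazel, larch, alder, elm, ash, maple, yew, rowan}); total cost 6 + 7 + 13 + 9 = 35.
The greedy pick G2, G3, G5, G4, G6 costs 37; no covering selection beats 35.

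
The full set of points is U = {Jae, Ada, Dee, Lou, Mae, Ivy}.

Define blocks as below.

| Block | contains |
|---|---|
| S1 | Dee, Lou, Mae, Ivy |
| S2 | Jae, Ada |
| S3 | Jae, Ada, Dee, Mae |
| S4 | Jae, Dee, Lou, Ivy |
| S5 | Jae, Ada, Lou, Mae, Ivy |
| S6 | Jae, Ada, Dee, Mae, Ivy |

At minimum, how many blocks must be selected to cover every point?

S1 and S3 together: S1 ∪ S3 = {Jae, Ada, Dee, Lou, Mae, Ivy} — every point is covered.
No single block has all 6 points (the largest, S5, has 5), so 2 is optimal.

2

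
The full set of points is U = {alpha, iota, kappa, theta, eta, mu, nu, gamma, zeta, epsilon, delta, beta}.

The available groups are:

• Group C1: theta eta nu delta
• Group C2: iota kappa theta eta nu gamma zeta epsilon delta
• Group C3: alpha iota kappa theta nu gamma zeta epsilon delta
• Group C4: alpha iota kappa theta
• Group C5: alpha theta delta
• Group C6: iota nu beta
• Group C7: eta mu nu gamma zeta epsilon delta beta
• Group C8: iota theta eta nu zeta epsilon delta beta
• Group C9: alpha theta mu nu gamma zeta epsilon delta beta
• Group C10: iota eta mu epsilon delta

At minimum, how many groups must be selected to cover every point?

2

C3 and C7 together: C3 ∪ C7 = {alpha, iota, kappa, theta, eta, mu, nu, gamma, zeta, epsilon, delta, beta} — every point is covered.
No single group has all 12 points (the largest, C2, has 9), so 2 is optimal.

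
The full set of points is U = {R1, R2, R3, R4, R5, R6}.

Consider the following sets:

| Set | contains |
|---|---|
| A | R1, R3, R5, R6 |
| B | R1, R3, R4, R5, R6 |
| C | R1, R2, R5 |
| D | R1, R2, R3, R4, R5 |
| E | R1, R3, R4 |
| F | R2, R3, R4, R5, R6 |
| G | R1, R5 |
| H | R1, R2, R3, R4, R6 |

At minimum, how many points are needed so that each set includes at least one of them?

2

The 2 points {R4, R5} hit every set.
No single point lies in every set, so at least 2 are needed and 2 is optimal.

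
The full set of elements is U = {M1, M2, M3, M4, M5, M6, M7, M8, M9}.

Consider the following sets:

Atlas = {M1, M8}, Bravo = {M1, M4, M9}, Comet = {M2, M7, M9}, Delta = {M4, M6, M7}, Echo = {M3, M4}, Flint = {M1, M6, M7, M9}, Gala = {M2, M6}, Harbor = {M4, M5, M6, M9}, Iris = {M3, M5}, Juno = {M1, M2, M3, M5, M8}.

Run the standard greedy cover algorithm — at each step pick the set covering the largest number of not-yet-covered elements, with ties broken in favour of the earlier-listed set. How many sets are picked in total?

Greedy: pick Juno (covers 5 new) → pick Delta (covers 3 new) → pick Bravo (covers 1 new). Total picks: 3.

3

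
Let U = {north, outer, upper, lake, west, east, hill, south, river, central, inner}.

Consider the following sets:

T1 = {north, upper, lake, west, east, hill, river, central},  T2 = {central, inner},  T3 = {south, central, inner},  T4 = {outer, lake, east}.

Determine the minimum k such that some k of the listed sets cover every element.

3

T1 and T3 and T4 together: T1 ∪ T3 ∪ T4 = {north, outer, upper, lake, west, east, hill, south, river, central, inner} — every element is covered.
Only T1 contains north, so T1 is forced; the remaining 3 elements need at least 2 more sets (each remaining set adds at most 2) — so at least 3 sets are needed, and 3 is optimal.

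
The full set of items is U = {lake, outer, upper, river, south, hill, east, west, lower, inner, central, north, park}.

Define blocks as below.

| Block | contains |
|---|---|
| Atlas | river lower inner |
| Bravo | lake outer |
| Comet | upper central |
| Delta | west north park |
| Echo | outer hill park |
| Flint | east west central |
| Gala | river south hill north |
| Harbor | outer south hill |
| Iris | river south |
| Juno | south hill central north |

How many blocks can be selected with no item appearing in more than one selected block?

4

Atlas, Comet, Delta, Harbor are pairwise disjoint (Atlas={river,lower,inner}; Comet={upper,central}; Delta={west,north,park}; Harbor={outer,south,hill}).
Every remaining block overlaps one of these, and no 5 of the listed blocks are pairwise disjoint, so 4 is the maximum.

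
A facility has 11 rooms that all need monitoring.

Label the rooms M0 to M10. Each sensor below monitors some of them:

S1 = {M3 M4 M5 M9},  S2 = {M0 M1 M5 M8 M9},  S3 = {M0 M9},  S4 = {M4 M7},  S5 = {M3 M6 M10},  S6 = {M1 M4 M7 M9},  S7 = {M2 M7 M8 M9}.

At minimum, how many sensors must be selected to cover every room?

4

Take {S2, S5, S6, S7}. Their union is {M0, M1, M2, M3, M4, M5, M6, M7, M8, M9, M10}, which is all 11 rooms.
Only S7 contains M2, so S7 is forced; the remaining 7 rooms need at least 3 more sensors (each remaining sensor adds at most 3) — so at least 4 sensors are needed, and 4 is optimal.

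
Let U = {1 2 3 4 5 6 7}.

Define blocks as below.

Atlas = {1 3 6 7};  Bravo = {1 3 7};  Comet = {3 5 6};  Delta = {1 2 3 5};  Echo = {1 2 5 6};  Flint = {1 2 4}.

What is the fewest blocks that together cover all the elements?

Take {Bravo, Echo, Flint}. Their union is {1, 2, 3, 4, 5, 6, 7}, which is all 7 elements.
Only Flint contains 4, so Flint is forced; the remaining 4 elements need at least 2 more blocks (each remaining block adds at most 3) — so at least 3 blocks are needed, and 3 is optimal.

3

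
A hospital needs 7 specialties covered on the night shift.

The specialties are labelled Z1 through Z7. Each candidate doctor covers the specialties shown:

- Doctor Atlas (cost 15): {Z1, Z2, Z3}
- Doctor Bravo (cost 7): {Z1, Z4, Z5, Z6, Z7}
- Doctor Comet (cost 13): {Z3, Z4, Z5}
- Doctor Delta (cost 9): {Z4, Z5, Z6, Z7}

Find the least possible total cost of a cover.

22

Atlas, Bravo together cover every specialty (Atlas ∪ Bravo = {Z1, Z2, Z3, Z4, Z5, Z6, Z7}); total cost 15 + 7 = 22.
No covering selection has total cost below 22.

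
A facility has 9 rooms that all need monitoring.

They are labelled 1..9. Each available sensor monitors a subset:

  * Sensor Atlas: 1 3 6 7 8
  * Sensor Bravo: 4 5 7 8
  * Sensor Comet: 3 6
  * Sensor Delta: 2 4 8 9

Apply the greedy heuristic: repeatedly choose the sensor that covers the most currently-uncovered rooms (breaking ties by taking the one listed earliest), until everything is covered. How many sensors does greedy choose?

Greedy: pick Atlas (covers 5 new) → pick Delta (covers 3 new) → pick Bravo (covers 1 new). Total picks: 3.

3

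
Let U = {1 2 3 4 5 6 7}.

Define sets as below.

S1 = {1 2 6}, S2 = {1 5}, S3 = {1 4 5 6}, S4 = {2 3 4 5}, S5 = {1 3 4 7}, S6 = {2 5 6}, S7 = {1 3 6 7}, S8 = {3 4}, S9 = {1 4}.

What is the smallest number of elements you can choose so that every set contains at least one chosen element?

H = {1, 2, 3} meets every set (each contains at least one member of H), and |H| = 3.
No choice of 2 elements meets every set, so 3 is the minimum.

3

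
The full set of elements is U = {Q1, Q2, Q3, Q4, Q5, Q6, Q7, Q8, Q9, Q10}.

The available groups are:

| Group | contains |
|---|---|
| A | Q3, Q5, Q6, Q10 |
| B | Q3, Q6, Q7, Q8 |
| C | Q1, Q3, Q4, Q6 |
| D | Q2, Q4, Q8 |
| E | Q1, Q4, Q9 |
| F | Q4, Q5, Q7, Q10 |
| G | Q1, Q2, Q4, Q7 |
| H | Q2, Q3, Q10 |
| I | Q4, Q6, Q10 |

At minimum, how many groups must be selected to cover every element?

4

A and D and E and G together: A ∪ D ∪ E ∪ G = {Q1, Q2, Q3, Q4, Q5, Q6, Q7, Q8, Q9, Q10} — every element is covered.
No 3 of the 9 groups cover everything (all 84 combinations miss at least one element), so 4 is optimal.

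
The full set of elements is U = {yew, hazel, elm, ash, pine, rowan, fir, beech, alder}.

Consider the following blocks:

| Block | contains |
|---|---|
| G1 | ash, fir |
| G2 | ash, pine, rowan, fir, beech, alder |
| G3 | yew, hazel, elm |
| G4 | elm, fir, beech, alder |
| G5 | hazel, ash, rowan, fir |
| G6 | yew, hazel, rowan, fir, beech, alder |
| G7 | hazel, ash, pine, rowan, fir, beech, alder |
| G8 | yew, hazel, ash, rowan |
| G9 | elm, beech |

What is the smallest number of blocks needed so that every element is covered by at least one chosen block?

2

Take {G2, G3}. Their union is {yew, hazel, elm, ash, pine, rowan, fir, beech, alder}, which is all 9 elements.
No single block has all 9 elements (the largest, G7, has 7), so 2 is optimal.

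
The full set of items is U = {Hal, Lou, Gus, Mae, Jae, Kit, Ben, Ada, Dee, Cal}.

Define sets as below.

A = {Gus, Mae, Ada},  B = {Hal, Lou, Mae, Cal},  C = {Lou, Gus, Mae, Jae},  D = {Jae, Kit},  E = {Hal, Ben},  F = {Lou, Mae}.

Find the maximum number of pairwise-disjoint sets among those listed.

3

D, E, F are pairwise disjoint (D={Jae,Kit}; E={Hal,Ben}; F={Lou,Mae}).
Every remaining set overlaps one of these, and no 4 of the listed sets are pairwise disjoint, so 3 is the maximum.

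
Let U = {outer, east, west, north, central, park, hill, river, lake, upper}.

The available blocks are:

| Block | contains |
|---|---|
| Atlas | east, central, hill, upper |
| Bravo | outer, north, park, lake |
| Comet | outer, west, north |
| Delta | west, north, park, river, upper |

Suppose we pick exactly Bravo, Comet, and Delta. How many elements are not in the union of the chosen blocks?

Union of Bravo, Comet, Delta = {outer, west, north, park, river, lake, upper}.
Not covered: east, central, hill — 3 elements.

3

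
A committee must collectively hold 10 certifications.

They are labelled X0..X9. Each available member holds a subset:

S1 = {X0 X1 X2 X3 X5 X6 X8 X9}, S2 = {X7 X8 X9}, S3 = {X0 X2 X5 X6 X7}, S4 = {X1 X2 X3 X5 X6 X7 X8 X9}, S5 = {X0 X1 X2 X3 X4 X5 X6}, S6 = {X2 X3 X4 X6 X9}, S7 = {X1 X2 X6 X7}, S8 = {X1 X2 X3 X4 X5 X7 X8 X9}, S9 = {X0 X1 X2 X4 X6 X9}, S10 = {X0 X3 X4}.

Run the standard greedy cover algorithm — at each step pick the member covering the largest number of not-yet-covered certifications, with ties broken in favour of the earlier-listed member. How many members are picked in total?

Greedy: pick S1 (covers 8 new) → pick S8 (covers 2 new). Total picks: 2.

2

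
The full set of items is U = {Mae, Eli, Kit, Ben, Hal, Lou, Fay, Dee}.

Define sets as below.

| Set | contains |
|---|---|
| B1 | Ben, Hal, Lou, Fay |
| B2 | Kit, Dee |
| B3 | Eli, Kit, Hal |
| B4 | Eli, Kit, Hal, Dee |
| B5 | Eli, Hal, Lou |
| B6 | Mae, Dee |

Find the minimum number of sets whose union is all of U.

3

Take {B1, B4, B6}. Their union is {Mae, Eli, Kit, Ben, Hal, Lou, Fay, Dee}, which is all 8 items.
Only B6 contains Mae, so B6 is forced; the remaining 6 items need at least 2 more sets (each remaining set adds at most 4) — so at least 3 sets are needed, and 3 is optimal.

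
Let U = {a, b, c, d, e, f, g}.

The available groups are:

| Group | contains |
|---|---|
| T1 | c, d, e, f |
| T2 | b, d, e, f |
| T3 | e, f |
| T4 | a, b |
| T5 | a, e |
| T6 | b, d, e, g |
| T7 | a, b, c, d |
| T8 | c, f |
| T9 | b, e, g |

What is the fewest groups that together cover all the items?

T7 and T8 and T9 together: T7 ∪ T8 ∪ T9 = {a, b, c, d, e, f, g} — every item is covered.
No 2 of the 9 groups cover everything (all 36 combinations miss at least one item), so 3 is optimal.

3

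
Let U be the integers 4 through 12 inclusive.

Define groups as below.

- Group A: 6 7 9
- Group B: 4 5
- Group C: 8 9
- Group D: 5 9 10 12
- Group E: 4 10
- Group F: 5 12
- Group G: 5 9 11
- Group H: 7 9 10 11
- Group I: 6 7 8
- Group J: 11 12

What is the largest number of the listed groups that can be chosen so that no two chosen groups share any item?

3

A, E, F are pairwise disjoint (A={6,7,9}; E={4,10}; F={5,12}).
Every remaining group overlaps one of these, and no 4 of the listed groups are pairwise disjoint, so 3 is the maximum.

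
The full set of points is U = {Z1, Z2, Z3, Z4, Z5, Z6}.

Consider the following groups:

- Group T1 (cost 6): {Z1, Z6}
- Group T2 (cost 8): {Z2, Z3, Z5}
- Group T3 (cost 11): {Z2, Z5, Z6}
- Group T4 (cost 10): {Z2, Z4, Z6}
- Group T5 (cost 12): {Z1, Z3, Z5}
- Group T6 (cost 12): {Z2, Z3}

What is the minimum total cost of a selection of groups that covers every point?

T4, T5 together cover every point (T4 ∪ T5 = {Z1, Z2, Z3, Z4, Z5, Z6}); total cost 10 + 12 = 22.
The greedy pick T2, T1, T4 costs 24; no covering selection beats 22.

22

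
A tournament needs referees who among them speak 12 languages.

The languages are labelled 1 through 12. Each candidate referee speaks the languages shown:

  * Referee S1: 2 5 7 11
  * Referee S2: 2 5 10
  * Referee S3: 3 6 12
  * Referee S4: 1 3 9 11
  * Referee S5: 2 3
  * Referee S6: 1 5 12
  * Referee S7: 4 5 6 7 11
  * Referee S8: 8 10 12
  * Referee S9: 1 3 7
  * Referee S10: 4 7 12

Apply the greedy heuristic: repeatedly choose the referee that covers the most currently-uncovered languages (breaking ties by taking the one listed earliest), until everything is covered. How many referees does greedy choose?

4

Greedy: pick S7 (covers 5 new) → pick S4 (covers 3 new) → pick S8 (covers 3 new) → pick S1 (covers 1 new). Total picks: 4.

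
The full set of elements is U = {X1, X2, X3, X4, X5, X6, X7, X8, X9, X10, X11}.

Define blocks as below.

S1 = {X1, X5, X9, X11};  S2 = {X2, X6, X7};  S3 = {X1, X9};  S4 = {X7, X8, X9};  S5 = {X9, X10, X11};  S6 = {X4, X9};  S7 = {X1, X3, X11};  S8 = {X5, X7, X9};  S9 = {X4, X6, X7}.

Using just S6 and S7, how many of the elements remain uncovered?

Union of S6, S7 = {X1, X3, X4, X9, X11}.
Not covered: X2, X5, X6, X7, X8, X10 — 6 elements.

6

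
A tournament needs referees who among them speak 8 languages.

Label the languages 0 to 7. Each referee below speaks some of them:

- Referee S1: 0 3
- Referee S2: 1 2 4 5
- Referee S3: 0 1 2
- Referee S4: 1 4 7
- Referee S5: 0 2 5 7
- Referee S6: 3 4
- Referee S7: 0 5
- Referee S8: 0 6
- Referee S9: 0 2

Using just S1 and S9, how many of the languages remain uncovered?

Union of S1, S9 = {0, 2, 3}.
Not covered: 1, 4, 5, 6, 7 — 5 languages.

5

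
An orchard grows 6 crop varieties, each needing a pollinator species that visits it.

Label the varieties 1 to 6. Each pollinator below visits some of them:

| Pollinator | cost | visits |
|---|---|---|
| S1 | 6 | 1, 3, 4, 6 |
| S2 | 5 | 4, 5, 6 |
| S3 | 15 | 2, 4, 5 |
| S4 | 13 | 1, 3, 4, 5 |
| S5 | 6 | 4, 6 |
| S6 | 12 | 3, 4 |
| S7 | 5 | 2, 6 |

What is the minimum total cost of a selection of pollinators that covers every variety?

16

S1, S2, S7 together cover every variety (S1 ∪ S2 ∪ S7 = {1, 2, 3, 4, 5, 6}); total cost 6 + 5 + 5 = 16.
No covering selection has total cost below 16.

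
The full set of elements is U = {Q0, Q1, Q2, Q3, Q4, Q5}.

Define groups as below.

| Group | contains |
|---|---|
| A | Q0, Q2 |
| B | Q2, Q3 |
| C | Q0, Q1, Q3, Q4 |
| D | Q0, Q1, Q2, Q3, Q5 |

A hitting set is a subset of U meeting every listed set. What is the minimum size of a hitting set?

2

Take H = {Q2, Q3}. Each listed group contains at least one of these, so H is a hitting set of size 2.
No single element lies in every group, so at least 2 are needed and 2 is optimal.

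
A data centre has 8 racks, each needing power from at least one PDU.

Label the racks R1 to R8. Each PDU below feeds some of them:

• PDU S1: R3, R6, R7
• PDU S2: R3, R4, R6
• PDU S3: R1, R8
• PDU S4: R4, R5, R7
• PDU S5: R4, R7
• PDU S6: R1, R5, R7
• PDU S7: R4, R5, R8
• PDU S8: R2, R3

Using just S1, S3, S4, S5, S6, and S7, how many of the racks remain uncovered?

1

Union of S1, S3, S4, S5, S6, S7 = {R1, R3, R4, R5, R6, R7, R8}.
Not covered: R2 — 1 rack.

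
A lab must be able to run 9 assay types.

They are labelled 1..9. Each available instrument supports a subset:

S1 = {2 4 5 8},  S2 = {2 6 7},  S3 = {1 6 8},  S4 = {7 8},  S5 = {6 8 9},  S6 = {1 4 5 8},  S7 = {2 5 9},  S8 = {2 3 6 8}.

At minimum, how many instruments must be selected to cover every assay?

S4 and S6 and S7 and S8 together: S4 ∪ S6 ∪ S7 ∪ S8 = {1, 2, 3, 4, 5, 6, 7, 8, 9} — every assay is covered.
No 3 of the 8 instruments cover everything (all 56 combinations miss at least one assay), so 4 is optimal.

4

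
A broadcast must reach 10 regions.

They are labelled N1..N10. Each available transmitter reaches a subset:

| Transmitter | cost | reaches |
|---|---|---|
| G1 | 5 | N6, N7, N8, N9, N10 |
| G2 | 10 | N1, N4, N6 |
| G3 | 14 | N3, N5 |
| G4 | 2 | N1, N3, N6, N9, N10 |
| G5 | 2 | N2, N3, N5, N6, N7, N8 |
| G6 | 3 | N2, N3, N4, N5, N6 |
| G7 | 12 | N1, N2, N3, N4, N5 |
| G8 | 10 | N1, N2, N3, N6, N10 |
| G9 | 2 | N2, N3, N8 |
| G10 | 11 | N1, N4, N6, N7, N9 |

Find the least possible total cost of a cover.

G4, G5, G6 together cover every region (G4 ∪ G5 ∪ G6 = {N1, N2, N3, N4, N5, N6, N7, N8, N9, N10}); total cost 2 + 2 + 3 = 7.
No covering selection has total cost below 7.

7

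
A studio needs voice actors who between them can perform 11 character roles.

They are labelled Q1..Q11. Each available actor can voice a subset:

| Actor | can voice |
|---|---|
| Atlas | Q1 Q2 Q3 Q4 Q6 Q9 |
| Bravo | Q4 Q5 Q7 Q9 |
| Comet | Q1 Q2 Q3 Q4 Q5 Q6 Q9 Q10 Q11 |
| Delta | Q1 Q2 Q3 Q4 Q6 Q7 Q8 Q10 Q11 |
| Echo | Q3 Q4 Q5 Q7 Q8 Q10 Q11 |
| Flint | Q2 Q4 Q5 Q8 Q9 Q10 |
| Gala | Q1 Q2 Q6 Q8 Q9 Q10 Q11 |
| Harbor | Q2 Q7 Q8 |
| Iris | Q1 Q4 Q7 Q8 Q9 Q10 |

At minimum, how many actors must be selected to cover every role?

2

Comet and Delta together: Comet ∪ Delta = {Q1, Q2, Q3, Q4, Q5, Q6, Q7, Q8, Q9, Q10, Q11} — every role is covered.
No single actor has all 11 roles (the largest, Comet, has 9), so 2 is optimal.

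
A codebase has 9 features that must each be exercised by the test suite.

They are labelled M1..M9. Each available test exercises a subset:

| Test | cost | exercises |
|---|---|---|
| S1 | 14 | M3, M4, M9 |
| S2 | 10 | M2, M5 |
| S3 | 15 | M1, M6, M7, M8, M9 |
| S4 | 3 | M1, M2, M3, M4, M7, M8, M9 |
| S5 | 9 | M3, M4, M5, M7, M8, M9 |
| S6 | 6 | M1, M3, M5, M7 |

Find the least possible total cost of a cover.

S3, S4, S6 together cover every feature (S3 ∪ S4 ∪ S6 = {M1, M2, M3, M4, M5, M6, M7, M8, M9}); total cost 15 + 3 + 6 = 24.
No covering selection has total cost below 24.

24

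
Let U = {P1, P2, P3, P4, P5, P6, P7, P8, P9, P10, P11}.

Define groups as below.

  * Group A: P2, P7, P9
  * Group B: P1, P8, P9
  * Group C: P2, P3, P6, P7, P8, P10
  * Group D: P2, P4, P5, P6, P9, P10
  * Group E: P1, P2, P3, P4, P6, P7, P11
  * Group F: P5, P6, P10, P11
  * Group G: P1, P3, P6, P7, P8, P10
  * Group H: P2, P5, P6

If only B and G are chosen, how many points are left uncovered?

4

Union of B, G = {P1, P3, P6, P7, P8, P9, P10}.
Not covered: P2, P4, P5, P11 — 4 points.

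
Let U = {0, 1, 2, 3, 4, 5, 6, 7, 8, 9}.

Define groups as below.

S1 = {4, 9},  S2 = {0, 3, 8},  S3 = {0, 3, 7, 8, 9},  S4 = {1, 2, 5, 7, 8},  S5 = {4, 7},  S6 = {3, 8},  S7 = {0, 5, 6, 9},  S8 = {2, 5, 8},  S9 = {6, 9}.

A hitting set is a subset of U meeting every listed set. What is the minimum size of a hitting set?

3

H = {4, 6, 8} meets every group (each contains at least one member of H), and |H| = 3.
The groups S5, S6, S9 are pairwise disjoint, so any hitting set needs a separate element for each — at least 3. Hence 3 is optimal.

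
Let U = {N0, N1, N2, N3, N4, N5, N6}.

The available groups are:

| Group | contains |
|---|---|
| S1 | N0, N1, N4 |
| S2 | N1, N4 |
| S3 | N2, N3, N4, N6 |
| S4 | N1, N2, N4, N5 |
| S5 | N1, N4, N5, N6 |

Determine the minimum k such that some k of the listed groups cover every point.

Take {S1, S3, S5}. Their union is {N0, N1, N2, N3, N4, N5, N6}, which is all 7 points.
Only S1 contains N0, so S1 is forced; the remaining 4 points need at least 2 more groups (each remaining group adds at most 3) — so at least 3 groups are needed, and 3 is optimal.

3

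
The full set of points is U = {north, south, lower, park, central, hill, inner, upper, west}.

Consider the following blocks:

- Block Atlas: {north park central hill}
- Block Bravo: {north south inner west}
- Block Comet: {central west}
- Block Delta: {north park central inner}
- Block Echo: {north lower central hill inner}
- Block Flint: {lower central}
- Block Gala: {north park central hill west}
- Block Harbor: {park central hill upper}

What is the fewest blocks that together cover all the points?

3

Bravo, Flint, and Harbor cover everything between them: the union {north, south, lower, park, central, hill, inner, upper, west} is all of U.
Only Bravo contains south, so Bravo is forced; the remaining 5 points need at least 2 more blocks (each remaining block adds at most 4) — so at least 3 blocks are needed, and 3 is optimal.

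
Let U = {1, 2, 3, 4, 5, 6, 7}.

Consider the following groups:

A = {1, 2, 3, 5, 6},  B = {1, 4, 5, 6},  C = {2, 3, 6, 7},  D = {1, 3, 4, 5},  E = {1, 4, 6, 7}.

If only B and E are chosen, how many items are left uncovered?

Union of B, E = {1, 4, 5, 6, 7}.
Not covered: 2, 3 — 2 items.

2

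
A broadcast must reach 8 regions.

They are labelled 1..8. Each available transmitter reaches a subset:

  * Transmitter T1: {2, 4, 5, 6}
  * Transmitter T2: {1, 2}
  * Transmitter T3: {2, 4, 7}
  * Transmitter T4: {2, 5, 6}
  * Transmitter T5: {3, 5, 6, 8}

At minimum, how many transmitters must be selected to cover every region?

3

Take {T2, T3, T5}. Their union is {1, 2, 3, 4, 5, 6, 7, 8}, which is all 8 regions.
Only T2 contains 1, so T2 is forced; the remaining 6 regions need at least 2 more transmitters (each remaining transmitter adds at most 4) — so at least 3 transmitters are needed, and 3 is optimal.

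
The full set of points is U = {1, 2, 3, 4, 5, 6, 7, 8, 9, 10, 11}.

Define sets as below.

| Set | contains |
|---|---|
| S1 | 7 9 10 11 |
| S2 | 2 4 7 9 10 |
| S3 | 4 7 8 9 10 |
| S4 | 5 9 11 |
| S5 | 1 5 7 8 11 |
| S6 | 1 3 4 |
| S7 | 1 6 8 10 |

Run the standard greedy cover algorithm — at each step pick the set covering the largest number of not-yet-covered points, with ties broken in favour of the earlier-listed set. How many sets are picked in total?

Greedy: pick S2 (covers 5 new) → pick S5 (covers 4 new) → pick S6 (covers 1 new) → pick S7 (covers 1 new). Total picks: 4.

4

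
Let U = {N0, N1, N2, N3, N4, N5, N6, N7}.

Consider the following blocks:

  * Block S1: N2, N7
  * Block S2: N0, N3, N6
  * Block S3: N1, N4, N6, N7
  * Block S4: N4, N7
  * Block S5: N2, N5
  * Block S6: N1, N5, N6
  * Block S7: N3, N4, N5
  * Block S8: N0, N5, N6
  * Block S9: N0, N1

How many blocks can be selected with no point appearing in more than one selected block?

S4, S5, S9 are pairwise disjoint (S4={N4,N7}; S5={N2,N5}; S9={N0,N1}).
Every remaining block overlaps one of these, and no 4 of the listed blocks are pairwise disjoint, so 3 is the maximum.

3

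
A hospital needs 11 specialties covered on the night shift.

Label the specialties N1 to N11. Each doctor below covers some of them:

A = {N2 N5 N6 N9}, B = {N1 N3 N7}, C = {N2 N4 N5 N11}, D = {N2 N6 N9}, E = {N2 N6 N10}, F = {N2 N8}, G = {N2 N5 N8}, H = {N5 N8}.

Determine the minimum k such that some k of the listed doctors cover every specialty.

5

B and C and D and E and F together: B ∪ C ∪ D ∪ E ∪ F = {N1, N2, N3, N4, N5, N6, N7, N8, N9, N10, N11} — every specialty is covered.
No 4 of the 8 doctors cover everything (all 70 combinations miss at least one specialty), so 5 is optimal.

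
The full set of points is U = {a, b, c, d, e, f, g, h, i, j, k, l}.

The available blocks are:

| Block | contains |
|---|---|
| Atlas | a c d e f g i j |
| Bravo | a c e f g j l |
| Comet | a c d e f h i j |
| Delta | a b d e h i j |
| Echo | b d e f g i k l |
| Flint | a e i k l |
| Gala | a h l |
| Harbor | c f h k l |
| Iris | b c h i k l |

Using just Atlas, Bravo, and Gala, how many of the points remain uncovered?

2

Union of Atlas, Bravo, Gala = {a, c, d, e, f, g, h, i, j, l}.
Not covered: b, k — 2 points.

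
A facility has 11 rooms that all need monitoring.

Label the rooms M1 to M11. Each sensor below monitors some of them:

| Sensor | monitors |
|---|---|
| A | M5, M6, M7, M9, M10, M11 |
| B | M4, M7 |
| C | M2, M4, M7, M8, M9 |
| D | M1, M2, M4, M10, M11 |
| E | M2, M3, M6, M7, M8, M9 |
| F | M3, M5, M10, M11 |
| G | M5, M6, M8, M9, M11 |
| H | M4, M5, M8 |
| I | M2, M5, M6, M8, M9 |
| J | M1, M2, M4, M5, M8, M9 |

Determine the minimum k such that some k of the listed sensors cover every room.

3

D and E and F together: D ∪ E ∪ F = {M1, M2, M3, M4, M5, M6, M7, M8, M9, M10, M11} — every room is covered.
No 2 of the 10 sensors cover everything (all 45 combinations miss at least one room), so 3 is optimal.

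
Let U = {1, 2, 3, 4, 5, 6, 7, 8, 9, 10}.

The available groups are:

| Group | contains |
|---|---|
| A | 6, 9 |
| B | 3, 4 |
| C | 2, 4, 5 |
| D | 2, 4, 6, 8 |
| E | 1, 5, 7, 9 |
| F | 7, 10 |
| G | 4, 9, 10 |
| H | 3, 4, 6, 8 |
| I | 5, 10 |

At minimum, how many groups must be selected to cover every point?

D, E, H, and I cover everything between them: the union {1, 2, 3, 4, 5, 6, 7, 8, 9, 10} is all of U.
No 3 of the 9 groups cover everything (all 84 combinations miss at least one point), so 4 is optimal.

4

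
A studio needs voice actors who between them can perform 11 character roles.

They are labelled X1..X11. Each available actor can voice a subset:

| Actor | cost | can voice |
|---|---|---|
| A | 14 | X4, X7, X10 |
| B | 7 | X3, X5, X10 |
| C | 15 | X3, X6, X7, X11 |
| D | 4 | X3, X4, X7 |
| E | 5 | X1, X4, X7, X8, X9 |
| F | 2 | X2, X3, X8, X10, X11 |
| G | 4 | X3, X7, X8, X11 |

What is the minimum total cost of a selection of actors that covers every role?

B, C, E, F together cover every role (B ∪ C ∪ E ∪ F = {X1, X2, X3, X4, X5, X6, X7, X8, X9, X10, X11}); total cost 7 + 15 + 5 + 2 = 29.
No covering selection has total cost below 29.

29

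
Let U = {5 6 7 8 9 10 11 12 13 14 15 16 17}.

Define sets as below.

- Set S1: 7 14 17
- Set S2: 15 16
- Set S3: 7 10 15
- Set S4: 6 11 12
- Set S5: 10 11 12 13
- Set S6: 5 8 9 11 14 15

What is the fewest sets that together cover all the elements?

5

S1 and S2 and S4 and S5 and S6 together: S1 ∪ S2 ∪ S4 ∪ S5 ∪ S6 = {5, 6, 7, 8, 9, 10, 11, 12, 13, 14, 15, 16, 17} — every element is covered.
No 4 of the 6 sets cover everything (all 15 combinations miss at least one element), so 5 is optimal.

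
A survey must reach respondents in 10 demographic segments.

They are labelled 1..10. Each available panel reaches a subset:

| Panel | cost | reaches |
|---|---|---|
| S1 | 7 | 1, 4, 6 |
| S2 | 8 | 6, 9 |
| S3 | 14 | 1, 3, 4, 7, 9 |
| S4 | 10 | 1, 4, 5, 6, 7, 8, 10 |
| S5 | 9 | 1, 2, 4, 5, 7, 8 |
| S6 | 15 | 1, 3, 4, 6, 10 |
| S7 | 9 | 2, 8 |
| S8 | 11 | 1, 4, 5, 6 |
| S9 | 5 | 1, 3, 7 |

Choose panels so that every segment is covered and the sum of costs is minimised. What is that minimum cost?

S2, S5, S6 together cover every segment (S2 ∪ S5 ∪ S6 = {1, 2, 3, 4, 5, 6, 7, 8, 9, 10}); total cost 8 + 9 + 15 = 32.
No covering selection has total cost below 32.

32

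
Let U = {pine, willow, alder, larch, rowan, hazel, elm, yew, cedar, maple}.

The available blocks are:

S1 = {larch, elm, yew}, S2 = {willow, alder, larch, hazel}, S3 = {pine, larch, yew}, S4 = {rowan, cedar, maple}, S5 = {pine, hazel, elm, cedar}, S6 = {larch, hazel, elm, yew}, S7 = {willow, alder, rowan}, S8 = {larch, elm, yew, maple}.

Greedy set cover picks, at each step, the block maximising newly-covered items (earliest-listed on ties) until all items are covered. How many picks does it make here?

4

Greedy: pick S2 (covers 4 new) → pick S4 (covers 3 new) → pick S1 (covers 2 new) → pick S3 (covers 1 new). Total picks: 4.
(The true minimum cover uses only 3 blocks, so greedy is not optimal here.)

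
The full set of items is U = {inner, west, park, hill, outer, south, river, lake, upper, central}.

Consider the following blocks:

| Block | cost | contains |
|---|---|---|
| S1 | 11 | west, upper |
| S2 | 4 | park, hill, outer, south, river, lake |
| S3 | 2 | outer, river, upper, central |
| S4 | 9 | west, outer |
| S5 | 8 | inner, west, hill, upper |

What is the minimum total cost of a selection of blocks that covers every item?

14

S2, S3, S5 together cover every item (S2 ∪ S3 ∪ S5 = {inner, west, park, hill, outer, south, river, lake, upper, central}); total cost 4 + 2 + 8 = 14.
No covering selection has total cost below 14.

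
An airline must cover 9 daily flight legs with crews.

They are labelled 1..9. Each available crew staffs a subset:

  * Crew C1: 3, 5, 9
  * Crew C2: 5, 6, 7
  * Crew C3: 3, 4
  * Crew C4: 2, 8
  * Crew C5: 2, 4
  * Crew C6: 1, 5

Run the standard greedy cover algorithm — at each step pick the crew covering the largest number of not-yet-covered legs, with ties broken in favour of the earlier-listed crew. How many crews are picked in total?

Greedy: pick C1 (covers 3 new) → pick C2 (covers 2 new) → pick C4 (covers 2 new) → pick C3 (covers 1 new) → pick C6 (covers 1 new). Total picks: 5.

5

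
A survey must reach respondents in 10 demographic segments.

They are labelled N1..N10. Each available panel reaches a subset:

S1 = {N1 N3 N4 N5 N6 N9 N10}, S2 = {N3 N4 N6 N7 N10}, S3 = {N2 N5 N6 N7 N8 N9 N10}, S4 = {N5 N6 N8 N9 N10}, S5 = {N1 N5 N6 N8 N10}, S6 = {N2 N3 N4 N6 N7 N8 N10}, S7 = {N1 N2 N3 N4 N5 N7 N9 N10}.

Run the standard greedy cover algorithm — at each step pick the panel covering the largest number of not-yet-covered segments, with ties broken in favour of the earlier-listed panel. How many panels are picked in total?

2

Greedy: pick S7 (covers 8 new) → pick S3 (covers 2 new). Total picks: 2.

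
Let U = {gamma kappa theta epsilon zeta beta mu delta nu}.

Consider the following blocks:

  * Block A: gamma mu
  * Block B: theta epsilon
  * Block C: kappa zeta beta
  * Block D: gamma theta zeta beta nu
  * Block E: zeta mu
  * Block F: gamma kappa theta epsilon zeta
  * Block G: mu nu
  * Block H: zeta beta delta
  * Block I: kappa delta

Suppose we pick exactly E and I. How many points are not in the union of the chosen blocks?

Union of E, I = {kappa, zeta, mu, delta}.
Not covered: gamma, theta, epsilon, beta, nu — 5 points.

5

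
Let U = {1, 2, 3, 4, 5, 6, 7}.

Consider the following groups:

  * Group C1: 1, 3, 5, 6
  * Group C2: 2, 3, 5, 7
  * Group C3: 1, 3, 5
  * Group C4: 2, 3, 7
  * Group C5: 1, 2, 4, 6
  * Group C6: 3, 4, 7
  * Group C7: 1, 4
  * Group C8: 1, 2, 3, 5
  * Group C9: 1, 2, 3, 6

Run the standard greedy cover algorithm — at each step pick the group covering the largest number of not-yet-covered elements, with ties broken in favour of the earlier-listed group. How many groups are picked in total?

Greedy: pick C1 (covers 4 new) → pick C2 (covers 2 new) → pick C5 (covers 1 new). Total picks: 3.
(The true minimum cover uses only 2 groups, so greedy is not optimal here.)

3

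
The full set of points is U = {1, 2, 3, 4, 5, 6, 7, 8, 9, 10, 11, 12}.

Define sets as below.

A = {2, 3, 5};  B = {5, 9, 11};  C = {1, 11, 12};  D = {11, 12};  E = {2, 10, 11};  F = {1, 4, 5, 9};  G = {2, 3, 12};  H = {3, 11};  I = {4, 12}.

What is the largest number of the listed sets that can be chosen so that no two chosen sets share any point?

2

A, I are pairwise disjoint (A={2,3,5}; I={4,12}).
Every remaining set overlaps one of these, and no 3 of the listed sets are pairwise disjoint, so 2 is the maximum.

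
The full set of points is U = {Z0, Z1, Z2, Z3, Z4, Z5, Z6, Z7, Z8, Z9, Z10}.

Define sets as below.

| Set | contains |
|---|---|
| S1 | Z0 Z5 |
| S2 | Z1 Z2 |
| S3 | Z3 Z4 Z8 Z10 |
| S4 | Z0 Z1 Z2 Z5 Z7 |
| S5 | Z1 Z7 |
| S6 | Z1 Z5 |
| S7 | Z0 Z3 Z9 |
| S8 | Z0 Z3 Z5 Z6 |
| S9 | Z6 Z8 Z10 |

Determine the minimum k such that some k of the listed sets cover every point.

4

S3, S4, S7, and S9 cover everything between them: the union {Z0, Z1, Z2, Z3, Z4, Z5, Z6, Z7, Z8, Z9, Z10} is all of U.
No 3 of the 9 sets cover everything (all 84 combinations miss at least one point), so 4 is optimal.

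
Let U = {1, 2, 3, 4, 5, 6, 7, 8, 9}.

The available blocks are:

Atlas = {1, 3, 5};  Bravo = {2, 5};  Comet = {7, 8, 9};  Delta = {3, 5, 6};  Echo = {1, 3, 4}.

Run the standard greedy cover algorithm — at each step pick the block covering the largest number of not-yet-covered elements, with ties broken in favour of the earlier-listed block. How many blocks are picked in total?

5

Greedy: pick Atlas (covers 3 new) → pick Comet (covers 3 new) → pick Bravo (covers 1 new) → pick Delta (covers 1 new) → pick Echo (covers 1 new). Total picks: 5.
(The true minimum cover uses only 4 blocks, so greedy is not optimal here.)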